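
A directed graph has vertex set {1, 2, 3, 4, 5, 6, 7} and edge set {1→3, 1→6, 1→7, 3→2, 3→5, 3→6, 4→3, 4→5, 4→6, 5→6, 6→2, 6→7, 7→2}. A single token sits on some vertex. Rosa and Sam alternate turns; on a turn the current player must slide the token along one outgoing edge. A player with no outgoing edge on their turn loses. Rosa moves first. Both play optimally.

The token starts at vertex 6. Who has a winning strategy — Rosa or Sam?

Rosa wins.

Label each position W (a win for the player to move) or L (a loss). A position with no legal move is L; any other position is W exactly when some move reaches an L, and L when every move reaches a W.
Every edge goes from a vertex to one that appears earlier in the order 2, 7, 6, 5, 3, 1, 4, so processing vertices in that order labels each vertex after all of its successors.
2: no outgoing edge → L
7: can move to 2, which is L ⇒ W
6: can move to 2, which is L ⇒ W
5: the only move is to 6(W), a W ⇒ L
3: can move to 5, which is L ⇒ W
1: moves to 3(W), 6(W), 7(W); every one is W ⇒ L
4: can move to 5, which is L ⇒ W
The starting position 6 is W: Rosa should move to 2, handing over an L position.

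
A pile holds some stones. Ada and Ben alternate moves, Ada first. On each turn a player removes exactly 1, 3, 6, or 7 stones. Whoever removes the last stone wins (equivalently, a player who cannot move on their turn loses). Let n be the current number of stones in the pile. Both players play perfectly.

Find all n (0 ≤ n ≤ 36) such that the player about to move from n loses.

Compute win/loss labels from the base case upward. A position with no move is L. Any other position is W if it can reach an L in one move, else L.
n=0: no move → L
n=1: can move to 0, which is L ⇒ W
n=2: the only move is to 1(W), a W ⇒ L
n=3: can move to 2, which is L ⇒ W
n=4: moves to 3(W), 1(W); every one is W ⇒ L
n=5: can move to 4, which is L ⇒ W
n=6: can move to 0, which is L ⇒ W
n=7: can move to 4, which is L ⇒ W
n=8: can move to 2, which is L ⇒ W
n=9: can move to 2, which is L ⇒ W
n=10: can move to 4, which is L ⇒ W
n=11: can move to 4, which is L ⇒ W
n=12: moves to 11(W), 9(W), 6(W), 5(W); every one is W ⇒ L
n=13: can move to 12, which is L ⇒ W
n=14: moves to 13(W), 11(W), 8(W), 7(W); every one is W ⇒ L
n=15: can move to 14, which is L ⇒ W
n=16: moves to 15(W), 13(W), 10(W), 9(W); every one is W ⇒ L
n=17: can move to 16, which is L ⇒ W
n=18: can move to 12, which is L ⇒ W
n=19: can move to 16, which is L ⇒ W
n=20: can move to 14, which is L ⇒ W
n=21: can move to 14, which is L ⇒ W
n=22: can move to 16, which is L ⇒ W
n=23: can move to 16, which is L ⇒ W
n=24: moves to 23(W), 21(W), 18(W), 17(W); every one is W ⇒ L
n=25: can move to 24, which is L ⇒ W
n=26: moves to 25(W), 23(W), 20(W), 19(W); every one is W ⇒ L
n=27: can move to 26, which is L ⇒ W
n=28: moves to 27(W), 25(W), 22(W), 21(W); every one is W ⇒ L
n=29: can move to 28, which is L ⇒ W
n=30: can move to 24, which is L ⇒ W
n=31: can move to 28, which is L ⇒ W
n=32: can move to 26, which is L ⇒ W
n=33: can move to 26, which is L ⇒ W
n=34: can move to 28, which is L ⇒ W
n=35: can move to 28, which is L ⇒ W
n=36: moves to 35(W), 33(W), 30(W), 29(W); every one is W ⇒ L
The losing starting values of n are exactly the entries labelled L in this table (10 of them).

0, 2, 4, 12, 14, 16, 24, 26, 28, 36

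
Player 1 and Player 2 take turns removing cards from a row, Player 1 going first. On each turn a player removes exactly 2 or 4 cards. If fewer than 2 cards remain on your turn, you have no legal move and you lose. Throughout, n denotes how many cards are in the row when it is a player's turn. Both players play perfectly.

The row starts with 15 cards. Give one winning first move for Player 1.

Build the W/L table. Terminal = L. A non-terminal position is W if it has a move to some L; otherwise it is L.
n=0: no move → L
n=1: no move → L
n=2: reaches L-position 0 → W
n=3: reaches L-position 1 → W
n=4: reaches L-position 0 → W
n=5: reaches L-position 1 → W
n=6: only reaches 4(W), 2(W), all W → L
n=7: only reaches 5(W), 3(W), all W → L
n=8: reaches L-position 6 → W
n=9: reaches L-position 7 → W
n=10: reaches L-position 6 → W
n=11: reaches L-position 7 → W
n=12: only reaches 10(W), 8(W), all W → L
n=13: only reaches 11(W), 9(W), all W → L
n=14: reaches L-position 12 → W
n=15: reaches L-position 13 → W
From 15, the L positions reachable in one move are: 13.

Remove 2, leaving 13.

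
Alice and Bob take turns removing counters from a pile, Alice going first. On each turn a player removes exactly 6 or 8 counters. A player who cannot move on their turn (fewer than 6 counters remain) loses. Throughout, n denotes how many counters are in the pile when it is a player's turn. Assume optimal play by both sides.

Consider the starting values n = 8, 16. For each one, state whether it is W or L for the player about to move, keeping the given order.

8: W, 16: L

Label each position W (a win for the player to move) or L (a loss). A position with no legal move is L; any other position is W exactly when some move reaches an L, and L when every move reaches a W.
n=0: no move → L
n=1: no move → L
n=2: no move → L
n=3: no move → L
n=4: no move → L
n=5: no move → L
n=6: reaches L-position 0 → W
n=7: reaches L-position 1 → W
n=8: reaches L-position 2 → W
n=9: reaches L-position 3 → W
n=10: reaches L-position 4 → W
n=11: reaches L-position 5 → W
n=12: reaches L-position 4 → W
n=13: reaches L-position 5 → W
n=14: only reaches 8(W), 6(W), all W → L
n=15: only reaches 9(W), 7(W), all W → L
n=16: only reaches 10(W), 8(W), all W → L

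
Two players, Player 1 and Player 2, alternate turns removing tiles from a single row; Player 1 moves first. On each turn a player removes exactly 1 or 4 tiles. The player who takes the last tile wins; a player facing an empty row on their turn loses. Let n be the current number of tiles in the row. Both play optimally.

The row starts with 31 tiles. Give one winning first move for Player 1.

Build the W/L table. Terminal = L. A non-terminal position is W if it has a move to some L; otherwise it is L.
n=0: no move → L
n=1: can move to 0, which is L ⇒ W
n=2: the only move is to 1(W), a W ⇒ L
n=3: can move to 2, which is L ⇒ W
n=4: can move to 0, which is L ⇒ W
n=5: moves to 4(W), 1(W); every one is W ⇒ L
n=6: can move to 5, which is L ⇒ W
n=7: moves to 6(W), 3(W); every one is W ⇒ L
n=8: can move to 7, which is L ⇒ W
n=9: can move to 5, which is L ⇒ W
n=10: moves to 9(W), 6(W); every one is W ⇒ L
n=11: can move to 10, which is L ⇒ W
n=12: moves to 11(W), 8(W); every one is W ⇒ L
n=13: can move to 12, which is L ⇒ W
n=14: can move to 10, which is L ⇒ W
n=15: moves to 14(W), 11(W); every one is W ⇒ L
n=16: can move to 15, which is L ⇒ W
n=17: moves to 16(W), 13(W); every one is W ⇒ L
n=18: can move to 17, which is L ⇒ W
n=19: can move to 15, which is L ⇒ W
n=20: moves to 19(W), 16(W); every one is W ⇒ L
n=21: can move to 20, which is L ⇒ W
n=22: moves to 21(W), 18(W); every one is W ⇒ L
n=23: can move to 22, which is L ⇒ W
n=24: can move to 20, which is L ⇒ W
n=25: moves to 24(W), 21(W); every one is W ⇒ L
n=26: can move to 25, which is L ⇒ W
n=27: moves to 26(W), 23(W); every one is W ⇒ L
n=28: can move to 27, which is L ⇒ W
n=29: can move to 25, which is L ⇒ W
n=30: moves to 29(W), 26(W); every one is W ⇒ L
n=31: can move to 30, which is L ⇒ W
From 31, the L positions reachable in one move are: 30, 27. Any move reaching one of these is winning.

Remove 1, leaving 30.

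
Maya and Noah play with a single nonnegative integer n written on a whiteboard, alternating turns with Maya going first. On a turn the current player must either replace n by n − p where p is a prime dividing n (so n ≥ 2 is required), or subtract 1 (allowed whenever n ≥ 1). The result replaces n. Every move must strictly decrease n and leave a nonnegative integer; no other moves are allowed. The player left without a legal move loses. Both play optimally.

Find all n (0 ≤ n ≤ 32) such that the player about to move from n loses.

Classify positions by backward induction: terminal positions (no move available) are L. From any other position, the mover wins iff some move reaches an L.
n=0: no move → L
n=1: W (go to 0, an L position)
n=2: W (go to 0, an L position)
n=3: W (go to 0, an L position)
n=4: L (options 2(W), 3(W) are all W)
n=5: W (go to 0, an L position)
n=6: W (go to 4, an L position)
n=7: W (go to 0, an L position)
n=8: L (options 6(W), 7(W) are all W)
n=9: W (go to 8, an L position)
n=10: W (go to 8, an L position)
n=11: W (go to 0, an L position)
n=12: L (options 9(W), 10(W), 11(W) are all W)
n=13: W (go to 0, an L position)
n=14: W (go to 12, an L position)
n=15: W (go to 12, an L position)
n=16: L (options 14(W), 15(W) are all W)
n=17: W (go to 0, an L position)
n=18: W (go to 16, an L position)
n=19: W (go to 0, an L position)
n=20: L (options 15(W), 18(W), 19(W) are all W)
n=21: W (go to 20, an L position)
n=22: W (go to 20, an L position)
n=23: W (go to 0, an L position)
n=24: L (options 21(W), 22(W), 23(W) are all W)
n=25: W (go to 20, an L position)
n=26: W (go to 24, an L position)
n=27: W (go to 24, an L position)
n=28: L (options 21(W), 26(W), 27(W) are all W)
n=29: W (go to 0, an L position)
n=30: W (go to 28, an L position)
n=31: W (go to 0, an L position)
n=32: L (options 30(W), 31(W) are all W)
Reading off the rows marked L gives the requested list; there are 9 such values of n.

0, 4, 8, 12, 16, 20, 24, 28, 32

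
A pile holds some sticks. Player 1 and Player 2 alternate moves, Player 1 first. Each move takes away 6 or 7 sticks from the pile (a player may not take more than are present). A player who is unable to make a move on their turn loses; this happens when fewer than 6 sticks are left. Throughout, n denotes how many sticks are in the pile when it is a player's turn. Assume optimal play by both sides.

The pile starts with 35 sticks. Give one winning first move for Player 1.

Compute win/loss labels from the base case upward. A position with no move is L. Any other position is W if it can reach an L in one move, else L.
n=0: no move → L
n=1: no move → L
n=2: no move → L
n=3: no move → L
n=4: no move → L
n=5: no move → L
n=6: W (go to 0, an L position)
n=7: W (go to 1, an L position)
n=8: W (go to 2, an L position)
n=9: W (go to 3, an L position)
n=10: W (go to 4, an L position)
n=11: W (go to 5, an L position)
n=12: W (go to 5, an L position)
n=13: L (options 7(W), 6(W) are all W)
n=14: L (options 8(W), 7(W) are all W)
n=15: L (options 9(W), 8(W) are all W)
n=16: L (options 10(W), 9(W) are all W)
n=17: L (options 11(W), 10(W) are all W)
n=18: L (options 12(W), 11(W) are all W)
n=19: W (go to 13, an L position)
n=20: W (go to 14, an L position)
n=21: W (go to 15, an L position)
n=22: W (go to 16, an L position)
n=23: W (go to 17, an L position)
n=24: W (go to 18, an L position)
n=25: W (go to 18, an L position)
n=26: L (options 20(W), 19(W) are all W)
n=27: L (options 21(W), 20(W) are all W)
n=28: L (options 22(W), 21(W) are all W)
n=29: L (options 23(W), 22(W) are all W)
n=30: L (options 24(W), 23(W) are all W)
n=31: L (options 25(W), 24(W) are all W)
n=32: W (go to 26, an L position)
n=33: W (go to 27, an L position)
n=34: W (go to 28, an L position)
n=35: W (go to 29, an L position)
From 35, the L positions reachable in one move are: 29, 28. Any move reaching one of these is winning.

Remove 6, leaving 29.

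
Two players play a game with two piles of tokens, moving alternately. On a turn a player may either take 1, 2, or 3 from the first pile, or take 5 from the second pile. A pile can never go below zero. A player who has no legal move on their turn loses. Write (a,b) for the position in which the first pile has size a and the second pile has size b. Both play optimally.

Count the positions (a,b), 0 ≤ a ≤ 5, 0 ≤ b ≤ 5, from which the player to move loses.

12

Classify positions by backward induction: terminal positions (no move available) are L. From any other position, the mover wins iff some move reaches an L.
Every move lowers a or b (never raises either), so fill the grid row by row in increasing a, and left to right within a row: each cell's successors are then already labelled.
      b=0  b=1  b=2  b=3  b=4  b=5
a=0:    L    L    L    L    L    W
a=1:    W    W    W    W    W    L
a=2:    W    W    W    W    W    W
a=3:    W    W    W    W    W    W
a=4:    L    L    L    L    L    W
a=5:    W    W    W    W    W    L
Cells with no legal move (terminal, hence L): (0,0), (0,1), (0,2), (0,3), (0,4).
The remaining L cells, each justified by listing all of its moves:
(1,5): →(0,5)(W), (1,0)(W) — all W, so L
(4,0): →(3,0)(W), (2,0)(W), (1,0)(W) — all W, so L
(4,1): →(3,1)(W), (2,1)(W), (1,1)(W) — all W, so L
(4,2): →(3,2)(W), (2,2)(W), (1,2)(W) — all W, so L
(4,3): →(3,3)(W), (2,3)(W), (1,3)(W) — all W, so L
(4,4): →(3,4)(W), (2,4)(W), (1,4)(W) — all W, so L
(5,5): →(4,5)(W), (3,5)(W), (2,5)(W), (5,0)(W) — all W, so L
Every other cell has at least one move into one of the L cells above, so it is W.
L cells per row: a=0: 5, a=1: 1, a=2: 0, a=3: 0, a=4: 5, a=5: 1; total 12.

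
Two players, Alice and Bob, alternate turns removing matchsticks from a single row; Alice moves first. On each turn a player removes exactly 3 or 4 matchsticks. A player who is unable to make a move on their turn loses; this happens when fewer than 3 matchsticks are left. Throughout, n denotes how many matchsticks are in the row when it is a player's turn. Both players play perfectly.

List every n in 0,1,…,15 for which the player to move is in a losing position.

0, 1, 2, 7, 8, 9, 14, 15

Use the standard recursion: the mover loses at a terminal position; elsewhere, the mover wins exactly when some move hands the opponent an L position.
n=0: no move → L
n=1: no move → L
n=2: no move → L
n=3: W (go to 0, an L position)
n=4: W (go to 1, an L position)
n=5: W (go to 2, an L position)
n=6: W (go to 2, an L position)
n=7: L (options 4(W), 3(W) are all W)
n=8: L (options 5(W), 4(W) are all W)
n=9: L (options 6(W), 5(W) are all W)
n=10: W (go to 7, an L position)
n=11: W (go to 8, an L position)
n=12: W (go to 9, an L position)
n=13: W (go to 9, an L position)
n=14: L (options 11(W), 10(W) are all W)
n=15: L (options 12(W), 11(W) are all W)
The losing starting values of n are exactly the entries labelled L in this table (8 of them).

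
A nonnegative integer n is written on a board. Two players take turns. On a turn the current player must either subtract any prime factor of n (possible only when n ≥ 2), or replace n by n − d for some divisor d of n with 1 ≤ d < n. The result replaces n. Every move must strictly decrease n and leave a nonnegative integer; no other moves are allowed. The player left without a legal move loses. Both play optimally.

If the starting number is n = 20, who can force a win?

The second player wins.

Build the W/L table. Terminal = L. A non-terminal position is W if it has a move to some L; otherwise it is L.
n=0: no move → L
n=1: no move → L
n=2: →0(L), so W
n=3: →0(L), so W
n=4: →2(W), 3(W) — all W, so L
n=5: →0(L), so W
n=6: →4(L), so W
n=7: →0(L), so W
n=8: →4(L), so W
n=9: →6(W), 8(W) — all W, so L
n=10: →9(L), so W
n=11: →0(L), so W
n=12: →9(L), so W
n=13: →0(L), so W
n=14: →7(W), 12(W), 13(W) — all W, so L
n=15: →14(L), so W
n=16: →14(L), so W
n=17: →0(L), so W
n=18: →9(L), so W
n=19: →0(L), so W
n=20: →10(W), 15(W), 16(W), 18(W), 19(W) — all W, so L
The starting position 20 is L: whatever the player to move does, the opponent receives a W position.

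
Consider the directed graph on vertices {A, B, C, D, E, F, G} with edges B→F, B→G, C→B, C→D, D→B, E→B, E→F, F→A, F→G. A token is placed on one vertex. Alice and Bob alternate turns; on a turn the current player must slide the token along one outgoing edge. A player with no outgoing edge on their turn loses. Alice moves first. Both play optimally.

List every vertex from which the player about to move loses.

Build the W/L table. Terminal = L. A non-terminal position is W if it has a move to some L; otherwise it is L.
Every edge goes from a vertex to one that appears earlier in the order A, G, F, B, D, C, E, so processing vertices in that order labels each vertex after all of its successors.
A: no outgoing edge → L
G: no outgoing edge → L
F: W (go to G, an L position)
B: W (go to G, an L position)
D: L (sole option B(W) is W)
C: W (go to D, an L position)
E: L (options B(W), F(W) are all W)
Reading off the rows marked L gives the requested list; there are 4 such vertices.

A, D, E, G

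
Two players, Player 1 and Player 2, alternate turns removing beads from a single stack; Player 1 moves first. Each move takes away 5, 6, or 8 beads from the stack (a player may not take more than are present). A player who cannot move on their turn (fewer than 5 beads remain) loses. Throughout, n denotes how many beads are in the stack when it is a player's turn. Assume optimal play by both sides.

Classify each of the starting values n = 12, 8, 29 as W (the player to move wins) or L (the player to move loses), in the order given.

12: W, 8: W, 29: L

Use the standard recursion: the mover loses at a terminal position; elsewhere, the mover wins exactly when some move hands the opponent an L position.
n=0: no move → L
n=1: no move → L
n=2: no move → L
n=3: no move → L
n=4: no move → L
n=5: can move to 0, which is L ⇒ W
n=6: can move to 1, which is L ⇒ W
n=7: can move to 2, which is L ⇒ W
n=8: can move to 3, which is L ⇒ W
n=9: can move to 4, which is L ⇒ W
n=10: can move to 4, which is L ⇒ W
n=11: can move to 3, which is L ⇒ W
n=12: can move to 4, which is L ⇒ W
n=13: moves to 8(W), 7(W), 5(W); every one is W ⇒ L
n=14: moves to 9(W), 8(W), 6(W); every one is W ⇒ L
n=15: moves to 10(W), 9(W), 7(W); every one is W ⇒ L
n=16: moves to 11(W), 10(W), 8(W); every one is W ⇒ L
n=17: moves to 12(W), 11(W), 9(W); every one is W ⇒ L
n=18: can move to 13, which is L ⇒ W
n=19: can move to 14, which is L ⇒ W
n=20: can move to 15, which is L ⇒ W
n=21: can move to 16, which is L ⇒ W
n=22: can move to 17, which is L ⇒ W
n=23: can move to 17, which is L ⇒ W
n=24: can move to 16, which is L ⇒ W
n=25: can move to 17, which is L ⇒ W
n=26: moves to 21(W), 20(W), 18(W); every one is W ⇒ L
n=27: moves to 22(W), 21(W), 19(W); every one is W ⇒ L
n=28: moves to 23(W), 22(W), 20(W); every one is W ⇒ L
n=29: moves to 24(W), 23(W), 21(W); every one is W ⇒ L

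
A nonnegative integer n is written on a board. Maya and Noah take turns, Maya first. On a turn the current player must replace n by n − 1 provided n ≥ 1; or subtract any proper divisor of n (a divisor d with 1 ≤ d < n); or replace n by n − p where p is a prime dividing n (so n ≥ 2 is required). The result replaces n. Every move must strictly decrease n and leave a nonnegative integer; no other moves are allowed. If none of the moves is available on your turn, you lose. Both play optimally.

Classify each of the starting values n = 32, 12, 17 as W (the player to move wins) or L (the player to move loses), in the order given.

32: L, 12: W, 17: W

Use the standard recursion: the mover loses at a terminal position; elsewhere, the mover wins exactly when some move hands the opponent an L position.
n=0: no move → L
n=1: →0(L), so W
n=2: →0(L), so W
n=3: →0(L), so W
n=4: →2(W), 3(W) — all W, so L
n=5: →0(L), so W
n=6: →4(L), so W
n=7: →0(L), so W
n=8: →4(L), so W
n=9: →6(W), 8(W) — all W, so L
n=10: →9(L), so W
n=11: →0(L), so W
n=12: →9(L), so W
n=13: →0(L), so W
n=14: →7(W), 12(W), 13(W) — all W, so L
n=15: →14(L), so W
n=16: →14(L), so W
n=17: →0(L), so W
n=18: →9(L), so W
n=19: →0(L), so W
n=20: →10(W), 15(W), 16(W), 18(W), 19(W) — all W, so L
n=21: →14(L), so W
n=22: →20(L), so W
n=23: →0(L), so W
n=24: →20(L), so W
n=25: →20(L), so W
n=26: →13(W), 24(W), 25(W) — all W, so L
n=27: →26(L), so W
n=28: →14(L), so W
n=29: →0(L), so W
n=30: →20(L), so W
n=31: →0(L), so W
n=32: →16(W), 24(W), 28(W), 30(W), 31(W) — all W, so L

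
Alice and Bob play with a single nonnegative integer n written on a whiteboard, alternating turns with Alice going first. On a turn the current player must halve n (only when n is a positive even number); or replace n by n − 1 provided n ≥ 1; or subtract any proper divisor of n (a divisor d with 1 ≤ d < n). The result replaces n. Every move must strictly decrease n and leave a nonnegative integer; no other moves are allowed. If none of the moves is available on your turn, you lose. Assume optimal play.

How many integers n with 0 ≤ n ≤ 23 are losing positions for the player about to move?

Work bottom-up. With no move the player to move loses. Otherwise the position is W if at least one move leads to an L position for the opponent, and L if every move leads to a W.
n=0: no move → L
n=1: can move to 0, which is L ⇒ W
n=2: the only move is to 1(W), a W ⇒ L
n=3: can move to 2, which is L ⇒ W
n=4: can move to 2, which is L ⇒ W
n=5: the only move is to 4(W), a W ⇒ L
n=6: can move to 5, which is L ⇒ W
n=7: the only move is to 6(W), a W ⇒ L
n=8: can move to 7, which is L ⇒ W
n=9: moves to 6(W), 8(W); every one is W ⇒ L
n=10: can move to 5, which is L ⇒ W
n=11: the only move is to 10(W), a W ⇒ L
n=12: can move to 9, which is L ⇒ W
n=13: the only move is to 12(W), a W ⇒ L
n=14: can move to 7, which is L ⇒ W
n=15: moves to 10(W), 12(W), 14(W); every one is W ⇒ L
n=16: can move to 15, which is L ⇒ W
n=17: the only move is to 16(W), a W ⇒ L
n=18: can move to 9, which is L ⇒ W
n=19: the only move is to 18(W), a W ⇒ L
n=20: can move to 15, which is L ⇒ W
n=21: moves to 14(W), 18(W), 20(W); every one is W ⇒ L
n=22: can move to 11, which is L ⇒ W
n=23: the only move is to 22(W), a W ⇒ L
L entries with 0 ≤ n ≤ 23: n = 0, 2, 5, 7, 9, 11, 13, 15, 17, 19, 21, 23; that makes 12.

12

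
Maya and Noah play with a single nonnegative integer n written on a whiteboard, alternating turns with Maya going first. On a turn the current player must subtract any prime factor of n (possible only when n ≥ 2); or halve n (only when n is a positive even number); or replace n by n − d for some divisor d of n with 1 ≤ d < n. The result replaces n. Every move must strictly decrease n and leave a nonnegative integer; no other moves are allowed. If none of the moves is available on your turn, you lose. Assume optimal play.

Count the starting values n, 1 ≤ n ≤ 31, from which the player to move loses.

Compute win/loss labels from the base case upward. A position with no move is L. Any other position is W if it can reach an L in one move, else L.
n=0: no move → L
n=1: no move → L
n=2: can move to 0, which is L ⇒ W
n=3: can move to 0, which is L ⇒ W
n=4: moves to 2(W), 3(W); every one is W ⇒ L
n=5: can move to 0, which is L ⇒ W
n=6: can move to 4, which is L ⇒ W
n=7: can move to 0, which is L ⇒ W
n=8: can move to 4, which is L ⇒ W
n=9: moves to 6(W), 8(W); every one is W ⇒ L
n=10: can move to 9, which is L ⇒ W
n=11: can move to 0, which is L ⇒ W
n=12: can move to 9, which is L ⇒ W
n=13: can move to 0, which is L ⇒ W
n=14: moves to 7(W), 12(W), 13(W); every one is W ⇒ L
n=15: can move to 14, which is L ⇒ W
n=16: can move to 14, which is L ⇒ W
n=17: can move to 0, which is L ⇒ W
n=18: can move to 9, which is L ⇒ W
n=19: can move to 0, which is L ⇒ W
n=20: moves to 10(W), 15(W), 16(W), 18(W), 19(W); every one is W ⇒ L
n=21: can move to 14, which is L ⇒ W
n=22: can move to 20, which is L ⇒ W
n=23: can move to 0, which is L ⇒ W
n=24: can move to 20, which is L ⇒ W
n=25: can move to 20, which is L ⇒ W
n=26: moves to 13(W), 24(W), 25(W); every one is W ⇒ L
n=27: can move to 26, which is L ⇒ W
n=28: can move to 14, which is L ⇒ W
n=29: can move to 0, which is L ⇒ W
n=30: can move to 20, which is L ⇒ W
n=31: can move to 0, which is L ⇒ W
L entries with 1 ≤ n ≤ 31 (n=0 is outside the asked range and is not counted): n = 1, 4, 9, 14, 20, 26; that makes 6.

6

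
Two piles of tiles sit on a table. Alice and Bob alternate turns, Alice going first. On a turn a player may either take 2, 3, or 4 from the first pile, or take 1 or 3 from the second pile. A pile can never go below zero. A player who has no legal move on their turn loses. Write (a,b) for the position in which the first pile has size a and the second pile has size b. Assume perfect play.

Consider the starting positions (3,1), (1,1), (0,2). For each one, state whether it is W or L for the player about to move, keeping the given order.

(3,1): L, (1,1): W, (0,2): L

Work bottom-up. With no move the player to move loses. Otherwise the position is W if at least one move leads to an L position for the opponent, and L if every move leads to a W.
No move ever increases a pile, so every position that can arise here has a ≤ 3 and b ≤ 2; it is enough to label the cells with 0 ≤ a ≤ 3 and 0 ≤ b ≤ 2.
Every move lowers a or b (never raises either), so fill the grid row by row in increasing a, and left to right within a row: each cell's successors are then already labelled.
      b=0  b=1  b=2
a=0:    L    W    L
a=1:    L    W    L
a=2:    W    L    W
a=3:    W    L    W
Cells with no legal move (terminal, hence L): (0,0), (1,0).
The remaining L cells, each justified by listing all of its moves:
(0,2): L (sole option (0,1)(W) is W)
(1,2): L (sole option (1,1)(W) is W)
(2,1): L (options (0,1)(W), (2,0)(W) are all W)
(3,1): L (options (1,1)(W), (0,1)(W), (3,0)(W) are all W)
Every other cell has at least one move into one of the L cells above, so it is W.
(3,1): one of the L cells justified above, so L
(1,1): the move to (1,0) reaches an L cell, so W
(0,2): one of the L cells justified above, so L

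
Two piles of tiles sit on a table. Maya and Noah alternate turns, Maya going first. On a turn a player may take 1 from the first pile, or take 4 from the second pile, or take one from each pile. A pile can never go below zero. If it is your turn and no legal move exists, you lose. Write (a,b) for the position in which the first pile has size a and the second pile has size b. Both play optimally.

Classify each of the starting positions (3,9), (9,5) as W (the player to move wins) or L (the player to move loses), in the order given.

(3,9): W, (9,5): L

Label each position W (a win for the player to move) or L (a loss). A position with no legal move is L; any other position is W exactly when some move reaches an L, and L when every move reaches a W.
No move ever increases a pile, so every position that can arise here has a ≤ 9 and b ≤ 9; it is enough to label the cells with 0 ≤ a ≤ 9 and 0 ≤ b ≤ 9.
Every move lowers a or b (never raises either), so fill the grid row by row in increasing a, and left to right within a row: each cell's successors are then already labelled.
      b=0  b=1  b=2  b=3  b=4  b=5  b=6  b=7  b=8  b=9
a=0:    L    L    L    L    W    W    W    W    L    L
a=1:    W    W    W    W    W    L    L    L    W    W
a=2:    L    L    L    L    W    W    W    W    W    L
a=3:    W    W    W    W    W    L    L    L    L    W
a=4:    L    L    L    L    W    W    W    W    W    W
a=5:    W    W    W    W    W    L    L    L    L    W
a=6:    L    L    L    L    W    W    W    W    W    W
a=7:    W    W    W    W    W    L    L    L    L    W
a=8:    L    L    L    L    W    W    W    W    W    W
a=9:    W    W    W    W    W    L    L    L    L    W
Cells with no legal move (terminal, hence L): (0,0), (0,1), (0,2), (0,3).
The remaining L cells, each justified by listing all of its moves:
(0,8): →(0,4)(W) only, which is W, so L
(0,9): →(0,5)(W) only, which is W, so L
(1,5): →(0,5)(W), (1,1)(W), (0,4)(W) — all W, so L
(1,6): →(0,6)(W), (1,2)(W), (0,5)(W) — all W, so L
(1,7): →(0,7)(W), (1,3)(W), (0,6)(W) — all W, so L
(2,0): →(1,0)(W) only, which is W, so L
(2,1): →(1,1)(W), (1,0)(W) — all W, so L
(2,2): →(1,2)(W), (1,1)(W) — all W, so L
(2,3): →(1,3)(W), (1,2)(W) — all W, so L
(2,9): →(1,9)(W), (2,5)(W), (1,8)(W) — all W, so L
(3,5): →(2,5)(W), (3,1)(W), (2,4)(W) — all W, so L
(3,6): →(2,6)(W), (3,2)(W), (2,5)(W) — all W, so L
(3,7): →(2,7)(W), (3,3)(W), (2,6)(W) — all W, so L
(3,8): →(2,8)(W), (3,4)(W), (2,7)(W) — all W, so L
(4,0): →(3,0)(W) only, which is W, so L
(4,1): →(3,1)(W), (3,0)(W) — all W, so L
(4,2): →(3,2)(W), (3,1)(W) — all W, so L
(4,3): →(3,3)(W), (3,2)(W) — all W, so L
(5,5): →(4,5)(W), (5,1)(W), (4,4)(W) — all W, so L
(5,6): →(4,6)(W), (5,2)(W), (4,5)(W) — all W, so L
(5,7): →(4,7)(W), (5,3)(W), (4,6)(W) — all W, so L
(5,8): →(4,8)(W), (5,4)(W), (4,7)(W) — all W, so L
(6,0): →(5,0)(W) only, which is W, so L
(6,1): →(5,1)(W), (5,0)(W) — all W, so L
(6,2): →(5,2)(W), (5,1)(W) — all W, so L
(6,3): →(5,3)(W), (5,2)(W) — all W, so L
(7,5): →(6,5)(W), (7,1)(W), (6,4)(W) — all W, so L
(7,6): →(6,6)(W), (7,2)(W), (6,5)(W) — all W, so L
(7,7): →(6,7)(W), (7,3)(W), (6,6)(W) — all W, so L
(7,8): →(6,8)(W), (7,4)(W), (6,7)(W) — all W, so L
(8,0): →(7,0)(W) only, which is W, so L
(8,1): →(7,1)(W), (7,0)(W) — all W, so L
(8,2): →(7,2)(W), (7,1)(W) — all W, so L
(8,3): →(7,3)(W), (7,2)(W) — all W, so L
(9,5): →(8,5)(W), (9,1)(W), (8,4)(W) — all W, so L
(9,6): →(8,6)(W), (9,2)(W), (8,5)(W) — all W, so L
(9,7): →(8,7)(W), (9,3)(W), (8,6)(W) — all W, so L
(9,8): →(8,8)(W), (9,4)(W), (8,7)(W) — all W, so L
Every other cell has at least one move into one of the L cells above, so it is W.
(3,9): the move to (2,9) reaches an L cell, so W
(9,5): one of the L cells justified above, so L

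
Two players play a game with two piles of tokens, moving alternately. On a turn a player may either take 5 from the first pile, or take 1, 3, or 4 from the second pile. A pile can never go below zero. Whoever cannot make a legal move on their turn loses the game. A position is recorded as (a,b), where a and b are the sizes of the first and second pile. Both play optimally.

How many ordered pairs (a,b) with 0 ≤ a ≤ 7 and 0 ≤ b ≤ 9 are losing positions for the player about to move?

29

Compute win/loss labels from the base case upward. A position with no move is L. Any other position is W if it can reach an L in one move, else L.
Every move lowers a or b (never raises either), so fill the grid row by row in increasing a, and left to right within a row: each cell's successors are then already labelled.
      b=0  b=1  b=2  b=3  b=4  b=5  b=6  b=7  b=8  b=9
a=0:    L    W    L    W    W    W    W    L    W    L
a=1:    L    W    L    W    W    W    W    L    W    L
a=2:    L    W    L    W    W    W    W    L    W    L
a=3:    L    W    L    W    W    W    W    L    W    L
a=4:    L    W    L    W    W    W    W    L    W    L
a=5:    W    L    W    L    W    W    W    W    L    W
a=6:    W    L    W    L    W    W    W    W    L    W
a=7:    W    L    W    L    W    W    W    W    L    W
Cells with no legal move (terminal, hence L): (0,0), (1,0), (2,0), (3,0), (4,0).
The remaining L cells, each justified by listing all of its moves:
(0,2): only reaches (0,1)(W), which is W → L
(0,7): only reaches (0,6)(W), (0,4)(W), (0,3)(W), all W → L
(0,9): only reaches (0,8)(W), (0,6)(W), (0,5)(W), all W → L
(1,2): only reaches (1,1)(W), which is W → L
(1,7): only reaches (1,6)(W), (1,4)(W), (1,3)(W), all W → L
(1,9): only reaches (1,8)(W), (1,6)(W), (1,5)(W), all W → L
(2,2): only reaches (2,1)(W), which is W → L
(2,7): only reaches (2,6)(W), (2,4)(W), (2,3)(W), all W → L
(2,9): only reaches (2,8)(W), (2,6)(W), (2,5)(W), all W → L
(3,2): only reaches (3,1)(W), which is W → L
(3,7): only reaches (3,6)(W), (3,4)(W), (3,3)(W), all W → L
(3,9): only reaches (3,8)(W), (3,6)(W), (3,5)(W), all W → L
(4,2): only reaches (4,1)(W), which is W → L
(4,7): only reaches (4,6)(W), (4,4)(W), (4,3)(W), all W → L
(4,9): only reaches (4,8)(W), (4,6)(W), (4,5)(W), all W → L
(5,1): only reaches (0,1)(W), (5,0)(W), all W → L
(5,3): only reaches (0,3)(W), (5,2)(W), (5,0)(W), all W → L
(5,8): only reaches (0,8)(W), (5,7)(W), (5,5)(W), (5,4)(W), all W → L
(6,1): only reaches (1,1)(W), (6,0)(W), all W → L
(6,3): only reaches (1,3)(W), (6,2)(W), (6,0)(W), all W → L
(6,8): only reaches (1,8)(W), (6,7)(W), (6,5)(W), (6,4)(W), all W → L
(7,1): only reaches (2,1)(W), (7,0)(W), all W → L
(7,3): only reaches (2,3)(W), (7,2)(W), (7,0)(W), all W → L
(7,8): only reaches (2,8)(W), (7,7)(W), (7,5)(W), (7,4)(W), all W → L
Every other cell has at least one move into one of the L cells above, so it is W.
L cells per row: a=0: 4, a=1: 4, a=2: 4, a=3: 4, a=4: 4, a=5: 3, a=6: 3, a=7: 3; total 29.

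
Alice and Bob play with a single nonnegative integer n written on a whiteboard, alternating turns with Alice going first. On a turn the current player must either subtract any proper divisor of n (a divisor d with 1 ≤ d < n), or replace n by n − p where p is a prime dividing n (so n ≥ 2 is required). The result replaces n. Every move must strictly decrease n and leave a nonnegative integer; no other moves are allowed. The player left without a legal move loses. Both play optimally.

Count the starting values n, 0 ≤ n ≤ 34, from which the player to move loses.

8

Use the standard recursion: the mover loses at a terminal position; elsewhere, the mover wins exactly when some move hands the opponent an L position.
n=0: no move → L
n=1: no move → L
n=2: can move to 0, which is L ⇒ W
n=3: can move to 0, which is L ⇒ W
n=4: moves to 2(W), 3(W); every one is W ⇒ L
n=5: can move to 0, which is L ⇒ W
n=6: can move to 4, which is L ⇒ W
n=7: can move to 0, which is L ⇒ W
n=8: can move to 4, which is L ⇒ W
n=9: moves to 6(W), 8(W); every one is W ⇒ L
n=10: can move to 9, which is L ⇒ W
n=11: can move to 0, which is L ⇒ W
n=12: can move to 9, which is L ⇒ W
n=13: can move to 0, which is L ⇒ W
n=14: moves to 7(W), 12(W), 13(W); every one is W ⇒ L
n=15: can move to 14, which is L ⇒ W
n=16: can move to 14, which is L ⇒ W
n=17: can move to 0, which is L ⇒ W
n=18: can move to 9, which is L ⇒ W
n=19: can move to 0, which is L ⇒ W
n=20: moves to 10(W), 15(W), 16(W), 18(W), 19(W); every one is W ⇒ L
n=21: can move to 14, which is L ⇒ W
n=22: can move to 20, which is L ⇒ W
n=23: can move to 0, which is L ⇒ W
n=24: can move to 20, which is L ⇒ W
n=25: can move to 20, which is L ⇒ W
n=26: moves to 13(W), 24(W), 25(W); every one is W ⇒ L
n=27: can move to 26, which is L ⇒ W
n=28: can move to 14, which is L ⇒ W
n=29: can move to 0, which is L ⇒ W
n=30: can move to 20, which is L ⇒ W
n=31: can move to 0, which is L ⇒ W
n=32: moves to 16(W), 24(W), 28(W), 30(W), 31(W); every one is W ⇒ L
n=33: can move to 32, which is L ⇒ W
n=34: can move to 32, which is L ⇒ W
L entries with 0 ≤ n ≤ 34: n = 0, 1, 4, 9, 14, 20, 26, 32; that makes 8.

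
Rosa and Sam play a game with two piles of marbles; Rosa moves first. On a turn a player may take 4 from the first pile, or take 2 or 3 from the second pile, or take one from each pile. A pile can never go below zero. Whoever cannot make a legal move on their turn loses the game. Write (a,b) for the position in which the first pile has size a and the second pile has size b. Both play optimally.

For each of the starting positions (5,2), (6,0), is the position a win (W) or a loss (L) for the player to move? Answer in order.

(5,2): L, (6,0): W

Label each position W (a win for the player to move) or L (a loss). A position with no legal move is L; any other position is W exactly when some move reaches an L, and L when every move reaches a W.
No move ever increases a pile, so every position that can arise here has a ≤ 6 and b ≤ 2; it is enough to label the cells with 0 ≤ a ≤ 6 and 0 ≤ b ≤ 2.
Every move lowers a or b (never raises either), so fill the grid row by row in increasing a, and left to right within a row: each cell's successors are then already labelled.
      b=0  b=1  b=2
a=0:    L    L    W
a=1:    L    W    W
a=2:    L    W    W
a=3:    L    W    W
a=4:    W    W    L
a=5:    W    L    L
a=6:    W    L    W
Cells with no legal move (terminal, hence L): (0,0), (0,1), (1,0), (2,0), (3,0).
The remaining L cells, each justified by listing all of its moves:
(4,2): moves to (0,2)(W), (4,0)(W), (3,1)(W); every one is W ⇒ L
(5,1): moves to (1,1)(W), (4,0)(W); every one is W ⇒ L
(5,2): moves to (1,2)(W), (5,0)(W), (4,1)(W); every one is W ⇒ L
(6,1): moves to (2,1)(W), (5,0)(W); every one is W ⇒ L
Every other cell has at least one move into one of the L cells above, so it is W.
(5,2): one of the L cells justified above, so L
(6,0): the move to (2,0) reaches an L cell, so W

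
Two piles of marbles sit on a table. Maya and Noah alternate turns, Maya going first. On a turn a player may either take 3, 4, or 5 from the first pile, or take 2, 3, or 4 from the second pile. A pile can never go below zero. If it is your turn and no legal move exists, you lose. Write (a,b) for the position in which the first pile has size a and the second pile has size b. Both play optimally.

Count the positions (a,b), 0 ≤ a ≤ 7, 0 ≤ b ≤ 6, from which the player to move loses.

19

Positions with no move are L. A position that does have a move is losing for the player to move precisely when every available move leads to a winning position for the opponent. Fill in the labels:
Every move lowers a or b (never raises either), so fill the grid row by row in increasing a, and left to right within a row: each cell's successors are then already labelled.
      b=0  b=1  b=2  b=3  b=4  b=5  b=6
a=0:    L    L    W    W    W    W    L
a=1:    L    L    W    W    W    W    L
a=2:    L    L    W    W    W    W    L
a=3:    W    W    L    L    W    W    W
a=4:    W    W    L    L    W    W    W
a=5:    W    W    L    L    W    W    W
a=6:    W    W    W    W    L    L    W
a=7:    W    W    W    W    L    L    W
Cells with no legal move (terminal, hence L): (0,0), (0,1), (1,0), (1,1), (2,0), (2,1).
The remaining L cells, each justified by listing all of its moves:
(0,6): moves to (0,4)(W), (0,3)(W), (0,2)(W); every one is W ⇒ L
(1,6): moves to (1,4)(W), (1,3)(W), (1,2)(W); every one is W ⇒ L
(2,6): moves to (2,4)(W), (2,3)(W), (2,2)(W); every one is W ⇒ L
(3,2): moves to (0,2)(W), (3,0)(W); every one is W ⇒ L
(3,3): moves to (0,3)(W), (3,1)(W), (3,0)(W); every one is W ⇒ L
(4,2): moves to (1,2)(W), (0,2)(W), (4,0)(W); every one is W ⇒ L
(4,3): moves to (1,3)(W), (0,3)(W), (4,1)(W), (4,0)(W); every one is W ⇒ L
(5,2): moves to (2,2)(W), (1,2)(W), (0,2)(W), (5,0)(W); every one is W ⇒ L
(5,3): moves to (2,3)(W), (1,3)(W), (0,3)(W), (5,1)(W), (5,0)(W); every one is W ⇒ L
(6,4): moves to (3,4)(W), (2,4)(W), (1,4)(W), (6,2)(W), (6,1)(W), (6,0)(W); every one is W ⇒ L
(6,5): moves to (3,5)(W), (2,5)(W), (1,5)(W), (6,3)(W), (6,2)(W), (6,1)(W); every one is W ⇒ L
(7,4): moves to (4,4)(W), (3,4)(W), (2,4)(W), (7,2)(W), (7,1)(W), (7,0)(W); every one is W ⇒ L
(7,5): moves to (4,5)(W), (3,5)(W), (2,5)(W), (7,3)(W), (7,2)(W), (7,1)(W); every one is W ⇒ L
Every other cell has at least one move into one of the L cells above, so it is W.
L cells per row: a=0: 3, a=1: 3, a=2: 3, a=3: 2, a=4: 2, a=5: 2, a=6: 2, a=7: 2; total 19.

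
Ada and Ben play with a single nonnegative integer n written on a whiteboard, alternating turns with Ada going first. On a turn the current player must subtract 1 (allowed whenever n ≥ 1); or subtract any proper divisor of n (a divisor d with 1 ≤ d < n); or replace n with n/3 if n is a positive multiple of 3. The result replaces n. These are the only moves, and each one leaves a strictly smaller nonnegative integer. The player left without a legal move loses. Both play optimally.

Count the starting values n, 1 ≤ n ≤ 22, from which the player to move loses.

Label each position W (a win for the player to move) or L (a loss). A position with no legal move is L; any other position is W exactly when some move reaches an L, and L when every move reaches a W.
n=0: no move → L
n=1: can move to 0, which is L ⇒ W
n=2: the only move is to 1(W), a W ⇒ L
n=3: can move to 2, which is L ⇒ W
n=4: can move to 2, which is L ⇒ W
n=5: the only move is to 4(W), a W ⇒ L
n=6: can move to 2, which is L ⇒ W
n=7: the only move is to 6(W), a W ⇒ L
n=8: can move to 7, which is L ⇒ W
n=9: moves to 3(W), 6(W), 8(W); every one is W ⇒ L
n=10: can move to 5, which is L ⇒ W
n=11: the only move is to 10(W), a W ⇒ L
n=12: can move to 9, which is L ⇒ W
n=13: the only move is to 12(W), a W ⇒ L
n=14: can move to 7, which is L ⇒ W
n=15: can move to 5, which is L ⇒ W
n=16: moves to 8(W), 12(W), 14(W), 15(W); every one is W ⇒ L
n=17: can move to 16, which is L ⇒ W
n=18: can move to 9, which is L ⇒ W
n=19: the only move is to 18(W), a W ⇒ L
n=20: can move to 16, which is L ⇒ W
n=21: can move to 7, which is L ⇒ W
n=22: can move to 11, which is L ⇒ W
L entries with 1 ≤ n ≤ 22 (n=0 is outside the asked range and is not counted): n = 2, 5, 7, 9, 11, 13, 16, 19; that makes 8.

8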